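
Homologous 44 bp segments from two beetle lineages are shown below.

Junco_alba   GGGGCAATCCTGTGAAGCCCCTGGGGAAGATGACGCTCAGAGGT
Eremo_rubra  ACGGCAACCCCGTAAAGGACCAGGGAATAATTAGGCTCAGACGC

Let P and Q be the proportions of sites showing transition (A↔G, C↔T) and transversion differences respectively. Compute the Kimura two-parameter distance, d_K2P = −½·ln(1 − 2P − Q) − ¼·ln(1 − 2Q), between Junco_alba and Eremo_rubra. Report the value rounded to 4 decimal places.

Mismatches occur at site 1 (G↔A, transition), site 2 (G↔C, transversion), site 8 (T↔C, transition), site 11 (T↔C, transition), site 14 (G↔A, transition), site 18 (C↔G, transversion), site 19 (C↔A, transversion), site 22 (T↔A, transversion), site 26 (G↔A, transition), site 28 (A↔T, transversion), site 29 (G↔A, transition), site 32 (G↔T, transversion), site 34 (C↔G, transversion), site 42 (G↔C, transversion), site 44 (T↔C, transition).
Of the 15 differences, 7 transitions and 8 transversions over 44 sites: P = 7/44 = 0.159091, Q = 8/44 = 0.181818.
d = −0.5·ln(0.500000) − 0.25·ln(0.636364) = −0.5·(-0.693147) − 0.25·(-0.451985) = 0.4596.

0.4596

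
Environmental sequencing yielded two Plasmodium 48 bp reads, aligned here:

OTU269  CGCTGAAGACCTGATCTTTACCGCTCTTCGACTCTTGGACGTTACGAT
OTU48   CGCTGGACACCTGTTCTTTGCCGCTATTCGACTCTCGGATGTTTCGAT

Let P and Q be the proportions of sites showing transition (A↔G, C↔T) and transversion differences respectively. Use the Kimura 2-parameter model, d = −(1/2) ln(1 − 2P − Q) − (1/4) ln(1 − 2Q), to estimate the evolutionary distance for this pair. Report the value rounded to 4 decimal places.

The sequences differ at positions 6 (A/G, transition), 8 (G/C, transversion), 14 (A/T, transversion), 20 (A/G, transition), 26 (C/A, transversion), 36 (T/C, transition), 40 (C/T, transition), 44 (A/T, transversion).
Of the 8 differences, 4 transitions and 4 transversions over 48 sites: P = 4/48 = 0.083333, Q = 4/48 = 0.083333.
d = −0.5·ln(0.750001) − 0.25·ln(0.833334) = −0.5·(-0.287681) − 0.25·(-0.182321) = 0.1894.

0.1894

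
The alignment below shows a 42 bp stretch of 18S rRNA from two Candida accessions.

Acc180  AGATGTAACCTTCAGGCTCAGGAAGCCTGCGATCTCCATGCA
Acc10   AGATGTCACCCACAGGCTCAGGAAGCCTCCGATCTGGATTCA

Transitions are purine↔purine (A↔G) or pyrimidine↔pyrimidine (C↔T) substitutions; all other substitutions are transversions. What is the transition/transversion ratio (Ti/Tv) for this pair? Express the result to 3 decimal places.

0.167

Mismatches occur at site 7 (A→C, transversion), site 11 (T→C, transition), site 12 (T→A, transversion), site 29 (G→C, transversion), site 36 (C→G, transversion), site 37 (C→G, transversion), site 40 (G→T, transversion).
Of the 7 differences, 1 transition and 6 transversions, so Ti/Tv = 1/6 = 0.167.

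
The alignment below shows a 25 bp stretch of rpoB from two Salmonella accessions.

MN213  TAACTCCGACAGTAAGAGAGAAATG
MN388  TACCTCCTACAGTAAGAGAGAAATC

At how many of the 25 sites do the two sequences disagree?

3

Differing sites — 3:A/C; 8:G/T; 25:G/C.
That gives 3 mismatches out of 25 aligned sites, so the Hamming distance is 3.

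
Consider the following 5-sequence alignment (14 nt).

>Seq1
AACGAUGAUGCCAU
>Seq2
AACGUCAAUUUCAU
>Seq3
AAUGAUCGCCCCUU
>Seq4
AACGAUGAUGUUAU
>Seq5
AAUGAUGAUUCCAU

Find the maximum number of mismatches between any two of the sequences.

Pairwise Hamming distances:
  Seq1 vs Seq2: 5
  Seq1 vs Seq3: 6
  Seq1 vs Seq4: 2
  Seq1 vs Seq5: 2
  Seq2 vs Seq3: 9
  Seq2 vs Seq4: 5
  Seq2 vs Seq5: 5
  Seq3 vs Seq4: 8
  Seq3 vs Seq5: 5
  Seq4 vs Seq5: 4
The largest is 9, between Seq2 and Seq3.

9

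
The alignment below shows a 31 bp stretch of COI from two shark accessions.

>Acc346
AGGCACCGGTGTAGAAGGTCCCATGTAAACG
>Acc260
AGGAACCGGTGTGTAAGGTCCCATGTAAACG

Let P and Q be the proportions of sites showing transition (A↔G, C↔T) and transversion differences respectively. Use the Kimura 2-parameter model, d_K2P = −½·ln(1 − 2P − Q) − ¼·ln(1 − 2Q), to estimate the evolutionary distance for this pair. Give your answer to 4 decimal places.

Mismatches occur at site 4 (C→A, transversion), site 13 (A→G, transition), site 14 (G→T, transversion).
Of the 3 differences, 1 transition and 2 transversions over 31 sites: P = 1/31 = 0.032258, Q = 2/31 = 0.064516.
d = −0.5·ln(0.870968) − 0.25·ln(0.870968) = −0.5·(-0.138150) − 0.25·(-0.138150) = 0.1036.

0.1036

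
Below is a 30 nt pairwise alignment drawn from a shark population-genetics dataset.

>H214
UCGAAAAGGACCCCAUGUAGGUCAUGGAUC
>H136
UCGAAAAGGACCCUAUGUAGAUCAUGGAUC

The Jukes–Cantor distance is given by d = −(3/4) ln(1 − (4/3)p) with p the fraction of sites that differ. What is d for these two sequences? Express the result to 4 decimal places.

0.0698

Mismatches occur at site 14 (C↔U), site 21 (G↔A).
p = 2/30 = 0.066667.
d = −0.75 · ln(1 − (4/3)·0.066667) = −0.75 · ln(0.911111) = −0.75 · (-0.093091) = 0.0698.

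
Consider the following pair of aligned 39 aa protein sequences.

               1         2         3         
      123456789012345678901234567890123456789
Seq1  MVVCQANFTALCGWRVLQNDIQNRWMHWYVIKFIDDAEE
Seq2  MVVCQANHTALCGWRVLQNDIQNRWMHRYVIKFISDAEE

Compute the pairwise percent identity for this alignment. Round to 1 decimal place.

92.3%

The sequences differ at positions 8 (F/H), 28 (W/R), 35 (D/S).
36 of the 39 sites match, so the percent identity is 36/39 × 100 = 92.3%.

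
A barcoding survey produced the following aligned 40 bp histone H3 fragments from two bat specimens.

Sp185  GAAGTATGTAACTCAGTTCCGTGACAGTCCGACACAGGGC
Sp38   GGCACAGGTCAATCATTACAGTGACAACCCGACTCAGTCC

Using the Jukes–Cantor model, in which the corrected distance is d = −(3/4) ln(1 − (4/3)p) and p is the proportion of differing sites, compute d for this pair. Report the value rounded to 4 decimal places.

0.5199

The sequences differ at positions 2 (A/G), 3 (A/C), 4 (G/A), 5 (T/C), 7 (T/G), 10 (A/C), 12 (C/A), 16 (G/T), 18 (T/A), 20 (C/A), 27 (G/A), 28 (T/C), 34 (A/T), 38 (G/T), 39 (G/C).
p = 15/40 = 0.375000.
d = −0.75 · ln(1 − (4/3)·0.375000) = −0.75 · ln(0.500000) = −0.75 · (-0.693147) = 0.5199.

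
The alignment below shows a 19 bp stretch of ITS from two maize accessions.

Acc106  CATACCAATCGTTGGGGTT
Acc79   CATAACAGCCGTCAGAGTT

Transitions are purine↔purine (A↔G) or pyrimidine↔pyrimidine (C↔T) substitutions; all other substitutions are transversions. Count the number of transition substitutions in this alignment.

5

Differing sites — 5:C/A (Tv); 8:A/G (Ti); 9:T/C (Ti); 13:T/C (Ti); 14:G/A (Ti); 16:G/A (Ti).
Of the 6 differences, 5 transitions and 1 transversion, so the answer is 5.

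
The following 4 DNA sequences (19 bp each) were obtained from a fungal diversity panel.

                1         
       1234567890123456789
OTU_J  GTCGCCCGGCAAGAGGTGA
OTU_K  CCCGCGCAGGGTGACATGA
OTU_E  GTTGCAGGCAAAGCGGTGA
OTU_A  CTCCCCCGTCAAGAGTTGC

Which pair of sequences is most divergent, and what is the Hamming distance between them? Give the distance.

Pairwise Hamming distances:
  OTU_J vs OTU_K: 9
  OTU_J vs OTU_E: 6
  OTU_J vs OTU_A: 5
  OTU_K vs OTU_E: 13
  OTU_K vs OTU_A: 11
  OTU_E vs OTU_A: 10
The largest is 13, between OTU_K and OTU_E.

13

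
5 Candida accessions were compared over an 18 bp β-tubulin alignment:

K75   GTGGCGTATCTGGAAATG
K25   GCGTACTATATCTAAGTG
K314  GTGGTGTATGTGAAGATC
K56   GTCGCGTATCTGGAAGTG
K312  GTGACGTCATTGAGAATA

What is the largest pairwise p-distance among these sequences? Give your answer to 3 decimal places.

Pairwise Hamming distances:
  K75 vs K25: 8
  K75 vs K314: 5
  K75 vs K56: 2
  K75 vs K312: 7
  K25 vs K314: 10
  K25 vs K56: 8
  K25 vs K312: 12
  K314 vs K56: 7
  K314 vs K312: 8
  K56 vs K312: 9
The largest is 12 mismatches, between K25 and K312; p = 12/18 = 0.667.

0.667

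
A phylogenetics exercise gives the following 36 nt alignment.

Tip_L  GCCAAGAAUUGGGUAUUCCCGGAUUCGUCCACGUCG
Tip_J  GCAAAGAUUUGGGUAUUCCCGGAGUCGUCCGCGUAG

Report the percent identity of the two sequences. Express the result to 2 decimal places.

86.11%

Mismatches occur at site 3 (C↔A), site 8 (A↔U), site 24 (U↔G), site 31 (A↔G), site 35 (C↔A).
31 of the 36 sites match, so the percent identity is 31/36 × 100 = 86.11%.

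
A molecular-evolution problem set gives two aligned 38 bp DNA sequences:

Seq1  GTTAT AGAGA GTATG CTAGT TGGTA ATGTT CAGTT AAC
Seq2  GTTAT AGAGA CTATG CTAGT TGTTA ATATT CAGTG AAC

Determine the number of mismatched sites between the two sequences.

4

Differing sites — 11:G/C; 23:G/T; 28:G/A; 35:T/G.
That gives 4 mismatches out of 38 aligned sites, so the Hamming distance is 4.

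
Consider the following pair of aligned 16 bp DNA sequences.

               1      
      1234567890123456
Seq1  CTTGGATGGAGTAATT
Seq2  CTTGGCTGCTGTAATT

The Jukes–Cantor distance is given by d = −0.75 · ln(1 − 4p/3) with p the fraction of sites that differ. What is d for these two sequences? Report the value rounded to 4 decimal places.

0.2158

Differing sites — 6:A/C; 9:G/C; 10:A/T.
p = 3/16 = 0.187500.
d = −0.75 · ln(1 − (4/3)·0.187500) = −0.75 · ln(0.750000) = −0.75 · (-0.287682) = 0.2158.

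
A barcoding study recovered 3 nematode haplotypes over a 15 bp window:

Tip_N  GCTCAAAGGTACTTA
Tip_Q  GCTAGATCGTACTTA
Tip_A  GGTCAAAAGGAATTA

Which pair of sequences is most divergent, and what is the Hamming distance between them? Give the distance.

Pairwise Hamming distances:
  Tip_N vs Tip_Q: 4
  Tip_N vs Tip_A: 4
  Tip_Q vs Tip_A: 7
The largest is 7, between Tip_Q and Tip_A.

7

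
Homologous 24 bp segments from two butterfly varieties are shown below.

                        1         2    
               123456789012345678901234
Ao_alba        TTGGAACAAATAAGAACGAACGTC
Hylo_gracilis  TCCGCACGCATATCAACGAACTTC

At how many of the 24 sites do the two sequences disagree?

8

Differing sites — 2:T/C; 3:G/C; 5:A/C; 8:A/G; 9:A/C; 13:A/T; 14:G/C; 22:G/T.
That gives 8 mismatches out of 24 aligned sites, so the Hamming distance is 8.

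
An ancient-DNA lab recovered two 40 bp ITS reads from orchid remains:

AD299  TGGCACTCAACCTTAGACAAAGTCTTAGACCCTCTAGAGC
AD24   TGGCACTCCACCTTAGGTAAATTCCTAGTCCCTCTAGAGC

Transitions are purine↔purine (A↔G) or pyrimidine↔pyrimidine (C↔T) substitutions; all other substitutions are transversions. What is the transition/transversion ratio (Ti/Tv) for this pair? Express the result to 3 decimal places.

Differing sites — 9:A/C (Tv); 17:A/G (Ti); 18:C/T (Ti); 22:G/T (Tv); 25:T/C (Ti); 29:A/T (Tv).
Of the 6 differences, 3 transitions and 3 transversions, so Ti/Tv = 3/3 = 1.000.

1.000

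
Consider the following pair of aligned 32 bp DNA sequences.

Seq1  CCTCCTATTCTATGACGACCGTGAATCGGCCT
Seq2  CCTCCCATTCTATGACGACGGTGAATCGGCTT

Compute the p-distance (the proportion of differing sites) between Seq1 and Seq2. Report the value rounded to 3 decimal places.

Mismatches occur at site 6 (T→C), site 20 (C→G), site 31 (C→T).
There are 3 differences over 32 sites, so p = 3/32 = 0.094.

0.094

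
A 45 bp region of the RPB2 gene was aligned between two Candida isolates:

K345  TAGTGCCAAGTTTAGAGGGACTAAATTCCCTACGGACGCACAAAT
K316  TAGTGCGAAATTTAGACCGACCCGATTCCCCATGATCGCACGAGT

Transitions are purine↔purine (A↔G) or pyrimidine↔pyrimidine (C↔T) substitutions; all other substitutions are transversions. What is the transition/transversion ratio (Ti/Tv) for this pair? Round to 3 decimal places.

The sequences differ at positions 7 (C/G, transversion), 10 (G/A, transition), 17 (G/C, transversion), 18 (G/C, transversion), 22 (T/C, transition), 23 (A/C, transversion), 24 (A/G, transition), 31 (T/C, transition), 33 (C/T, transition), 35 (G/A, transition), 36 (A/T, transversion), 42 (A/G, transition), 44 (A/G, transition).
Of the 13 differences, 8 transitions and 5 transversions, so Ti/Tv = 8/5 = 1.600.

1.600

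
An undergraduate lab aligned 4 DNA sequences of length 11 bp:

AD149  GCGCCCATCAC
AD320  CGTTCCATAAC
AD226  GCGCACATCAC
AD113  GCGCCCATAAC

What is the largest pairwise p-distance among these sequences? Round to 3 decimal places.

Pairwise Hamming distances:
  AD149 vs AD320: 5
  AD149 vs AD226: 1
  AD149 vs AD113: 1
  AD320 vs AD226: 6
  AD320 vs AD113: 4
  AD226 vs AD113: 2
The largest is 6 mismatches, between AD320 and AD226; p = 6/11 = 0.545.

0.545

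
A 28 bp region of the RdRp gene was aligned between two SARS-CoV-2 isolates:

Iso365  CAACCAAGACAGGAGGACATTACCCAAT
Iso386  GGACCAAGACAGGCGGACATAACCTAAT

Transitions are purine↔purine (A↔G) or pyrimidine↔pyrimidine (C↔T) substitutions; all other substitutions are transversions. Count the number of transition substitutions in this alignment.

Mismatches occur at site 1 (C→G, transversion), site 2 (A→G, transition), site 14 (A→C, transversion), site 21 (T→A, transversion), site 25 (C→T, transition).
Of the 5 differences, 2 transitions and 3 transversions, so the answer is 2.

2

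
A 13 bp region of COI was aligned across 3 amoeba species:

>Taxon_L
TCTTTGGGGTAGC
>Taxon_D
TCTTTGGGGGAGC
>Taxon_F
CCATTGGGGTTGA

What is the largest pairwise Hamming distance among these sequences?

5

Pairwise Hamming distances:
  Taxon_L vs Taxon_D: 1
  Taxon_L vs Taxon_F: 4
  Taxon_D vs Taxon_F: 5
The largest is 5, between Taxon_D and Taxon_F.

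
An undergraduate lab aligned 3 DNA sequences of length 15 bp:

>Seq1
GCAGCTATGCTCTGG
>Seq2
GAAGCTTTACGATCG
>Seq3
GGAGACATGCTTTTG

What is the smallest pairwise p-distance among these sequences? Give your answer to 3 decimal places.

0.333

Pairwise Hamming distances:
  Seq1 vs Seq2: 6
  Seq1 vs Seq3: 5
  Seq2 vs Seq3: 8
The smallest is 5 mismatches, between Seq1 and Seq3; p = 5/15 = 0.333.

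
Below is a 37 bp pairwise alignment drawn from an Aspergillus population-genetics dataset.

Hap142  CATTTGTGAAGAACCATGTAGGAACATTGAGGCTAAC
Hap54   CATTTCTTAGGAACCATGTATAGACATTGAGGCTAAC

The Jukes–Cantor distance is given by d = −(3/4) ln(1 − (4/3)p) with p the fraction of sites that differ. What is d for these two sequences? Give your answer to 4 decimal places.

0.1827

The sequences differ at positions 6 (G/C), 8 (G/T), 10 (A/G), 21 (G/T), 22 (G/A), 23 (A/G).
p = 6/37 = 0.162162.
d = −0.75 · ln(1 − (4/3)·0.162162) = −0.75 · ln(0.783784) = −0.75 · (-0.243622) = 0.1827.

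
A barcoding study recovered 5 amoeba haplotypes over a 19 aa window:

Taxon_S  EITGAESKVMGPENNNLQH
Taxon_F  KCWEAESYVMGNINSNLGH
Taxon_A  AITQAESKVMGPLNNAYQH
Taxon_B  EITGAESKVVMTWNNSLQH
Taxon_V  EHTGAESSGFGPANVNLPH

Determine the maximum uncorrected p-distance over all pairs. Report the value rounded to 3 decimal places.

0.632

Pairwise Hamming distances:
  Taxon_S vs Taxon_F: 9
  Taxon_S vs Taxon_A: 5
  Taxon_S vs Taxon_B: 5
  Taxon_S vs Taxon_V: 7
  Taxon_F vs Taxon_A: 11
  Taxon_F vs Taxon_B: 12
  Taxon_F vs Taxon_V: 11
  Taxon_A vs Taxon_B: 8
  Taxon_A vs Taxon_V: 11
  Taxon_B vs Taxon_V: 10
The largest is 12 mismatches, between Taxon_F and Taxon_B; p = 12/19 = 0.632.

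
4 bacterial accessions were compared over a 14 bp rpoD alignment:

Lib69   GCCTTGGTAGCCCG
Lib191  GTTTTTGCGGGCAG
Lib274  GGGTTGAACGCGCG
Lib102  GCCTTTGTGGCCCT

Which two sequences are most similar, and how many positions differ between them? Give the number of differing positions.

Pairwise Hamming distances:
  Lib69 vs Lib191: 7
  Lib69 vs Lib274: 6
  Lib69 vs Lib102: 3
  Lib191 vs Lib274: 9
  Lib191 vs Lib102: 6
  Lib274 vs Lib102: 8
The smallest is 3, between Lib69 and Lib102.

3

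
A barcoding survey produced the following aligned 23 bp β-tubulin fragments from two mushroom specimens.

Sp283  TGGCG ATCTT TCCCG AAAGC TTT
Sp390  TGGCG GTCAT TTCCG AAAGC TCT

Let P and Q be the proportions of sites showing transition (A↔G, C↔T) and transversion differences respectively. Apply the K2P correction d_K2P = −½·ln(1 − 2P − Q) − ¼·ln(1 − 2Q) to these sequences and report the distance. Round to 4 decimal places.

0.2042

The sequences differ at positions 6 (A/G, transition), 9 (T/A, transversion), 12 (C/T, transition), 22 (T/C, transition).
Of the 4 differences, 3 transitions and 1 transversion over 23 sites: P = 3/23 = 0.130435, Q = 1/23 = 0.043478.
d = −0.5·ln(0.695652) − 0.25·ln(0.913044) = −0.5·(-0.362906) − 0.25·(-0.090971) = 0.2042.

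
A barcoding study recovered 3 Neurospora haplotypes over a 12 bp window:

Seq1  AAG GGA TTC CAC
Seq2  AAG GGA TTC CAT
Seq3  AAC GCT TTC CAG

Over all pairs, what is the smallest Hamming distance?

Pairwise Hamming distances:
  Seq1 vs Seq2: 1
  Seq1 vs Seq3: 4
  Seq2 vs Seq3: 4
The smallest is 1, between Seq1 and Seq2.

1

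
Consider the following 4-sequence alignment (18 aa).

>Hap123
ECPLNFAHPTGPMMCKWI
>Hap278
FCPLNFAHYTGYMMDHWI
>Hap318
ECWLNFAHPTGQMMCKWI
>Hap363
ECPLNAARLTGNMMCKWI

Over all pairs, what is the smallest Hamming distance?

Pairwise Hamming distances:
  Hap123 vs Hap278: 5
  Hap123 vs Hap318: 2
  Hap123 vs Hap363: 4
  Hap278 vs Hap318: 6
  Hap278 vs Hap363: 7
  Hap318 vs Hap363: 5
The smallest is 2, between Hap123 and Hap318.

2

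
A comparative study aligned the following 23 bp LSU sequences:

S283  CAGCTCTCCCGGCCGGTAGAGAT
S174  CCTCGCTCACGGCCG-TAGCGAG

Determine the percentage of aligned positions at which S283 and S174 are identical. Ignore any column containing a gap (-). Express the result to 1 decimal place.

72.7%

Excluding the 1 gap column leaves 22 comparable sites.
Mismatches occur at site 2 (A↔C), site 3 (G↔T), site 5 (T↔G), site 9 (C↔A), site 20 (A↔C), site 23 (T↔G).
16 of the 22 comparable sites match, so the percent identity is 16/22 × 100 = 72.7%.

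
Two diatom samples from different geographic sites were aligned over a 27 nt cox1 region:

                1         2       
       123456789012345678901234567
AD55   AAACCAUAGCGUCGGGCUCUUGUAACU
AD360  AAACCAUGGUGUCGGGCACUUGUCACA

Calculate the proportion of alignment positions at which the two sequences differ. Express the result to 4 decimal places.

Mismatches occur at site 8 (A/G), site 10 (C/U), site 18 (U/A), site 24 (A/C), site 27 (U/A).
There are 5 differences over 27 sites, so p = 5/27 = 0.1852.

0.1852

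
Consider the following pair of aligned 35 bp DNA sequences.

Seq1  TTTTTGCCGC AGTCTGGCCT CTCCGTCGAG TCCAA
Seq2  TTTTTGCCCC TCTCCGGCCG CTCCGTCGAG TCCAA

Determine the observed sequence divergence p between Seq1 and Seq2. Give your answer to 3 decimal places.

0.143

Differing sites — 9:G/C; 11:A/T; 12:G/C; 15:T/C; 20:T/G.
There are 5 differences over 35 sites, so p = 5/35 = 0.143.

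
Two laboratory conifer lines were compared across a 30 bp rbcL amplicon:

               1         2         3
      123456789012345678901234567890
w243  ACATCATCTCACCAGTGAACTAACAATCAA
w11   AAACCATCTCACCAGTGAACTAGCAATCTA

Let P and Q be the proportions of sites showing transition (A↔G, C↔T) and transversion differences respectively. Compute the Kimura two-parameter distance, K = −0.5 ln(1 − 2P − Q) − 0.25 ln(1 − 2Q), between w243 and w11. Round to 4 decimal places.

Mismatches occur at site 2 (C↔A, transversion), site 4 (T↔C, transition), site 23 (A↔G, transition), site 29 (A↔T, transversion).
Of the 4 differences, 2 transitions and 2 transversions over 30 sites: P = 2/30 = 0.066667, Q = 2/30 = 0.066667.
d = −0.5·ln(0.799999) − 0.25·ln(0.866666) = −0.5·(-0.223145) − 0.25·(-0.143102) = 0.1473.

0.1473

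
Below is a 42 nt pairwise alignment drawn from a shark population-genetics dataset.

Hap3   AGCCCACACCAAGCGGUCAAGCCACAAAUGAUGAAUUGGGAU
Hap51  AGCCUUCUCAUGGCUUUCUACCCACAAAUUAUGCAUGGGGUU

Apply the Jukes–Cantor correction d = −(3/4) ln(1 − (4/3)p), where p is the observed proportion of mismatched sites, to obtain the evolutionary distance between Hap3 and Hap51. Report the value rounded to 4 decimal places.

The sequences differ at positions 5 (C/U), 6 (A/U), 8 (A/U), 10 (C/A), 11 (A/U), 12 (A/G), 15 (G/U), 16 (G/U), 19 (A/U), 21 (G/C), 30 (G/U), 34 (A/C), 37 (U/G), 41 (A/U).
p = 14/42 = 0.333333.
d = −0.75 · ln(1 − (4/3)·0.333333) = −0.75 · ln(0.555556) = −0.75 · (-0.587786) = 0.4408.

0.4408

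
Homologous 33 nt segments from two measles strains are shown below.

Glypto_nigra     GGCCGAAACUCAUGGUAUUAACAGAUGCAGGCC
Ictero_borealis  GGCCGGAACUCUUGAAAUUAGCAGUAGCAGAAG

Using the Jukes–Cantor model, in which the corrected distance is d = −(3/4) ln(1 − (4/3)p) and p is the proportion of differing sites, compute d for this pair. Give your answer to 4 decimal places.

Differing sites — 6:A/G; 12:A/U; 15:G/A; 16:U/A; 21:A/G; 25:A/U; 26:U/A; 31:G/A; 32:C/A; 33:C/G.
p = 10/33 = 0.303030.
d = −0.75 · ln(1 − (4/3)·0.303030) = −0.75 · ln(0.595960) = −0.75 · (-0.517582) = 0.3882.

0.3882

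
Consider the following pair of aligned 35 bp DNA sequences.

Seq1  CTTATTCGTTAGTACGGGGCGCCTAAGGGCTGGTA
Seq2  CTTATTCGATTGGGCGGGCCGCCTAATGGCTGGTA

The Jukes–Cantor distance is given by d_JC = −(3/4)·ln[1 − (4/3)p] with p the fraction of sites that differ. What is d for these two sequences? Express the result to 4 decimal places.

Mismatches occur at site 9 (T↔A), site 11 (A↔T), site 13 (T↔G), site 14 (A↔G), site 19 (G↔C), site 27 (G↔T).
p = 6/35 = 0.171429.
d = −0.75 · ln(1 − (4/3)·0.171429) = −0.75 · ln(0.771428) = −0.75 · (-0.259512) = 0.1946.

0.1946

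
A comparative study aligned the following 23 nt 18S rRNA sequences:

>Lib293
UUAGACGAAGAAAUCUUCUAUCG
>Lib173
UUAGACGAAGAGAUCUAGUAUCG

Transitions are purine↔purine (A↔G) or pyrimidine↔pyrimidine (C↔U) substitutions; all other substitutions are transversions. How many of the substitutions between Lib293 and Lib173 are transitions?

1

Mismatches occur at site 12 (A/G, transition), site 17 (U/A, transversion), site 18 (C/G, transversion).
Of the 3 differences, 1 transition and 2 transversions, so the answer is 1.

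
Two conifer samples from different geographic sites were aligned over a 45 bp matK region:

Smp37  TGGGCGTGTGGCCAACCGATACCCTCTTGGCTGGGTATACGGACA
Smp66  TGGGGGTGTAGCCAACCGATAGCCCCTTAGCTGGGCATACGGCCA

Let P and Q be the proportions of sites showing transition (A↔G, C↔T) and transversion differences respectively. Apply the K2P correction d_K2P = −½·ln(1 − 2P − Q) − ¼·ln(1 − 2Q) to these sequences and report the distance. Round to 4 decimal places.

Mismatches occur at site 5 (C↔G, transversion), site 10 (G↔A, transition), site 22 (C↔G, transversion), site 25 (T↔C, transition), site 29 (G↔A, transition), site 36 (T↔C, transition), site 43 (A↔C, transversion).
Of the 7 differences, 4 transitions and 3 transversions over 45 sites: P = 4/45 = 0.088889, Q = 3/45 = 0.066667.
d = −0.5·ln(0.755555) − 0.25·ln(0.866666) = −0.5·(-0.280303) − 0.25·(-0.143102) = 0.1759.

0.1759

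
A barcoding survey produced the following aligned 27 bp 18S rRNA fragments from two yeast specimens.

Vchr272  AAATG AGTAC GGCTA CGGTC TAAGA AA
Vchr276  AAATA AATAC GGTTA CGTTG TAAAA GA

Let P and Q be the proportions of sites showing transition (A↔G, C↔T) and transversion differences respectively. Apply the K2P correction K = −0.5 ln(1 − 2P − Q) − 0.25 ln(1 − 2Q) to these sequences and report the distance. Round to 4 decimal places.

Differing sites — 5:G/A (Ti); 7:G/A (Ti); 13:C/T (Ti); 18:G/T (Tv); 20:C/G (Tv); 24:G/A (Ti); 26:A/G (Ti).
Of the 7 differences, 5 transitions and 2 transversions over 27 sites: P = 5/27 = 0.185185, Q = 2/27 = 0.074074.
d = −0.5·ln(0.555556) − 0.25·ln(0.851852) = −0.5·(-0.587786) − 0.25·(-0.160342) = 0.3340.

0.3340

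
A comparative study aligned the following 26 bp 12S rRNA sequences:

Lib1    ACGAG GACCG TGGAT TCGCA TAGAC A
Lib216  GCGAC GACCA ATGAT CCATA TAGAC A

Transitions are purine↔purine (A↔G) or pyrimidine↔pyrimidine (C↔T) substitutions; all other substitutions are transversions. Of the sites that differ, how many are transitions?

Mismatches occur at site 1 (A→G, transition), site 5 (G→C, transversion), site 10 (G→A, transition), site 11 (T→A, transversion), site 12 (G→T, transversion), site 16 (T→C, transition), site 18 (G→A, transition), site 19 (C→T, transition).
Of the 8 differences, 5 transitions and 3 transversions, so the answer is 5.

5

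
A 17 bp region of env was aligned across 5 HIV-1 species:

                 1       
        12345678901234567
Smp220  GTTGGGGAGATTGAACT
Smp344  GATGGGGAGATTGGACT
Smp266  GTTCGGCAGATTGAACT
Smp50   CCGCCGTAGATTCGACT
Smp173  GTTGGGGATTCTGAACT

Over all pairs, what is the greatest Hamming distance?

Pairwise Hamming distances:
  Smp220 vs Smp344: 2
  Smp220 vs Smp266: 2
  Smp220 vs Smp50: 8
  Smp220 vs Smp173: 3
  Smp344 vs Smp266: 4
  Smp344 vs Smp50: 7
  Smp344 vs Smp173: 5
  Smp266 vs Smp50: 7
  Smp266 vs Smp173: 5
  Smp50 vs Smp173: 11
The largest is 11, between Smp50 and Smp173.

11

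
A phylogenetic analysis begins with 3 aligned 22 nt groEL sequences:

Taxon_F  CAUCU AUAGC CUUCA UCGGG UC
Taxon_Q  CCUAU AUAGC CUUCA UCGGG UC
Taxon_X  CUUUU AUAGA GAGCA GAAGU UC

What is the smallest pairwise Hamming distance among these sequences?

2

Pairwise Hamming distances:
  Taxon_F vs Taxon_Q: 2
  Taxon_F vs Taxon_X: 10
  Taxon_Q vs Taxon_X: 10
The smallest is 2, between Taxon_F and Taxon_Q.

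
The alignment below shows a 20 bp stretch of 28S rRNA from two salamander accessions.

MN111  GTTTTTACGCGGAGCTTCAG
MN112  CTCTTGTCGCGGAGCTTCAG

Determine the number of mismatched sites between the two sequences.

4

The sequences differ at positions 1 (G/C), 3 (T/C), 6 (T/G), 7 (A/T).
That gives 4 mismatches out of 20 aligned sites, so the Hamming distance is 4.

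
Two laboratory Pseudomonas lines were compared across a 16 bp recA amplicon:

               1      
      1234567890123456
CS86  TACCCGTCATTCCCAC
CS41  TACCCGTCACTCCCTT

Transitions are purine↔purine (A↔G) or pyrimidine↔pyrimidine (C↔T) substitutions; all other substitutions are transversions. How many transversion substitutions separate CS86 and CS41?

Mismatches occur at site 10 (T→C, transition), site 15 (A→T, transversion), site 16 (C→T, transition).
Of the 3 differences, 2 transitions and 1 transversion, so the answer is 1.

1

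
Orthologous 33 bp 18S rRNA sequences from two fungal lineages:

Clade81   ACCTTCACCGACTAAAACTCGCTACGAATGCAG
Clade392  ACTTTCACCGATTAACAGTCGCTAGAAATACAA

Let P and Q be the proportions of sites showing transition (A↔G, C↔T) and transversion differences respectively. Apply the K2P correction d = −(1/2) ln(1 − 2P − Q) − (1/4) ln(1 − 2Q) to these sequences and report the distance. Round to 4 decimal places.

Differing sites — 3:C/T (Ti); 12:C/T (Ti); 16:A/C (Tv); 18:C/G (Tv); 25:C/G (Tv); 26:G/A (Ti); 30:G/A (Ti); 33:G/A (Ti).
Of the 8 differences, 5 transitions and 3 transversions over 33 sites: P = 5/33 = 0.151515, Q = 3/33 = 0.090909.
d = −0.5·ln(0.606061) − 0.25·ln(0.818182) = −0.5·(-0.500775) − 0.25·(-0.200670) = 0.3006.

0.3006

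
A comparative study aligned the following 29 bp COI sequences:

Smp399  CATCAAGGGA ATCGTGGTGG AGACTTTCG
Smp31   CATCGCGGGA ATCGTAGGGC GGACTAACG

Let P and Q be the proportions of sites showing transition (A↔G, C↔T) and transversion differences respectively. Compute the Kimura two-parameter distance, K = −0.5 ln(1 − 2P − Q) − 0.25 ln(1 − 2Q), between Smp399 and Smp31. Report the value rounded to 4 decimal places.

0.3442

The sequences differ at positions 5 (A/G, transition), 6 (A/C, transversion), 16 (G/A, transition), 18 (T/G, transversion), 20 (G/C, transversion), 21 (A/G, transition), 26 (T/A, transversion), 27 (T/A, transversion).
Of the 8 differences, 3 transitions and 5 transversions over 29 sites: P = 3/29 = 0.103448, Q = 5/29 = 0.172414.
d = −0.5·ln(0.620690) − 0.25·ln(0.655172) = −0.5·(-0.476924) − 0.25·(-0.422857) = 0.3442.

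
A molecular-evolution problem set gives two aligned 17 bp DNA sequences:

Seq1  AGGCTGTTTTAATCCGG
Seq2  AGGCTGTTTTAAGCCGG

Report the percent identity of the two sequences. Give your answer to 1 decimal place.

The sequences differ at position 13 (T/G).
16 of the 17 sites match, so the percent identity is 16/17 × 100 = 94.1%.

94.1%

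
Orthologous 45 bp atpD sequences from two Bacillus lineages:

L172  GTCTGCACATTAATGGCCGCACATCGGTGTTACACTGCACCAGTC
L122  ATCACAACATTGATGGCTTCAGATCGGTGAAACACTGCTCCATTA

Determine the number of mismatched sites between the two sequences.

13

Differing sites — 1:G/A; 4:T/A; 5:G/C; 6:C/A; 12:A/G; 18:C/T; 19:G/T; 22:C/G; 30:T/A; 31:T/A; 39:A/T; 43:G/T; 45:C/A.
That gives 13 mismatches out of 45 aligned sites, so the Hamming distance is 13.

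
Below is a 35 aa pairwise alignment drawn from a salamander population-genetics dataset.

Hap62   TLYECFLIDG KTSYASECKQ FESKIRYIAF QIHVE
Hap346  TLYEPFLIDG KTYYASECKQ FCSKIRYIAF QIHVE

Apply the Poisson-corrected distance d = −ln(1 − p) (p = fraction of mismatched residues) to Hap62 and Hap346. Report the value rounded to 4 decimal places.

0.0896

Differing sites — 5:C/P; 13:S/Y; 22:E/C.
p = 3/35 = 0.085714.
d = −ln(1 − 0.085714) = −ln(0.914286) = 0.0896.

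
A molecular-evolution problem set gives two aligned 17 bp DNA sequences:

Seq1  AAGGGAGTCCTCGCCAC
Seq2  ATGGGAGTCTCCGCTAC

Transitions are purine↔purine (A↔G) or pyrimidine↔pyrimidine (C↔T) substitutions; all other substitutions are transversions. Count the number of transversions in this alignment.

1

The sequences differ at positions 2 (A/T, transversion), 10 (C/T, transition), 11 (T/C, transition), 15 (C/T, transition).
Of the 4 differences, 3 transitions and 1 transversion, so the answer is 1.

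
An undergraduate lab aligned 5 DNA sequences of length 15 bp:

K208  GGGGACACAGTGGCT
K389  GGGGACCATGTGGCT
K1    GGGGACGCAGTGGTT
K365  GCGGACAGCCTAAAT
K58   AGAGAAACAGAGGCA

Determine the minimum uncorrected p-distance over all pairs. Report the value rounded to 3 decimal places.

Pairwise Hamming distances:
  K208 vs K389: 3
  K208 vs K1: 2
  K208 vs K365: 7
  K208 vs K58: 5
  K389 vs K1: 4
  K389 vs K365: 8
  K389 vs K58: 8
  K1 vs K365: 8
  K1 vs K58: 7
  K365 vs K58: 12
The smallest is 2 mismatches, between K208 and K1; p = 2/15 = 0.133.

0.133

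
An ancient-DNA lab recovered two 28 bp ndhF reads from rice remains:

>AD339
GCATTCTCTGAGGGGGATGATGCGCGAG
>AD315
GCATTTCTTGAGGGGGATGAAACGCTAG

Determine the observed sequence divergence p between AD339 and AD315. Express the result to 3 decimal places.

0.214

The sequences differ at positions 6 (C/T), 7 (T/C), 8 (C/T), 21 (T/A), 22 (G/A), 26 (G/T).
There are 6 differences over 28 sites, so p = 6/28 = 0.214.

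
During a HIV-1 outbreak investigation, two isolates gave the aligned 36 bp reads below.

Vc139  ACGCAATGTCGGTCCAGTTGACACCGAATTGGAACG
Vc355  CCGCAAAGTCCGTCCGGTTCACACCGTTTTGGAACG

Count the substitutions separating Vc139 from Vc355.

The sequences differ at positions 1 (A/C), 7 (T/A), 11 (G/C), 16 (A/G), 20 (G/C), 27 (A/T), 28 (A/T).
That gives 7 mismatches out of 36 aligned sites, so the Hamming distance is 7.

7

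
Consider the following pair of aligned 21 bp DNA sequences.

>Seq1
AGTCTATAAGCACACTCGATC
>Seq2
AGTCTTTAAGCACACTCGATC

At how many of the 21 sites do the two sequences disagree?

A single mismatch occurs at site 6 (A→T).
That gives 1 mismatch out of 21 aligned sites, so the Hamming distance is 1.

1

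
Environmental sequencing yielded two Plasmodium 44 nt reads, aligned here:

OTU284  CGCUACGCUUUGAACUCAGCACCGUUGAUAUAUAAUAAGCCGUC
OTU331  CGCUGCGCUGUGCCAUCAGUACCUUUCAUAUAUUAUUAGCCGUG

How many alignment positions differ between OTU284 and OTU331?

11

Mismatches occur at site 5 (A↔G), site 10 (U↔G), site 13 (A↔C), site 14 (A↔C), site 15 (C↔A), site 20 (C↔U), site 24 (G↔U), site 27 (G↔C), site 34 (A↔U), site 37 (A↔U), site 44 (C↔G).
That gives 11 mismatches out of 44 aligned sites, so the Hamming distance is 11.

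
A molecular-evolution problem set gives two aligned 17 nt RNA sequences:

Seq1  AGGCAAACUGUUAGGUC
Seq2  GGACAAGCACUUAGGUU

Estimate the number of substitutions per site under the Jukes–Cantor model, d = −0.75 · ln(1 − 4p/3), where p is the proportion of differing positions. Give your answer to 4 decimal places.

0.4770

The sequences differ at positions 1 (A/G), 3 (G/A), 7 (A/G), 9 (U/A), 10 (G/C), 17 (C/U).
p = 6/17 = 0.352941.
d = −0.75 · ln(1 − (4/3)·0.352941) = −0.75 · ln(0.529412) = −0.75 · (-0.635988) = 0.4770.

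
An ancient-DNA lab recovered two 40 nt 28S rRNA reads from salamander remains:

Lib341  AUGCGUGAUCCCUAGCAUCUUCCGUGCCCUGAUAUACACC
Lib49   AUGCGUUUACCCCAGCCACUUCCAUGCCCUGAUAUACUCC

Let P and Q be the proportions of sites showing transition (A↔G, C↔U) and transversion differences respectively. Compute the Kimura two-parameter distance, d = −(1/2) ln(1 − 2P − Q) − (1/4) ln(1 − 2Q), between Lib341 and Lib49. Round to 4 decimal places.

Mismatches occur at site 7 (G/U, transversion), site 8 (A/U, transversion), site 9 (U/A, transversion), site 13 (U/C, transition), site 17 (A/C, transversion), site 18 (U/A, transversion), site 24 (G/A, transition), site 38 (A/U, transversion).
Of the 8 differences, 2 transitions and 6 transversions over 40 sites: P = 2/40 = 0.050000, Q = 6/40 = 0.150000.
d = −0.5·ln(0.750000) − 0.25·ln(0.700000) = −0.5·(-0.287682) − 0.25·(-0.356675) = 0.2330.

0.2330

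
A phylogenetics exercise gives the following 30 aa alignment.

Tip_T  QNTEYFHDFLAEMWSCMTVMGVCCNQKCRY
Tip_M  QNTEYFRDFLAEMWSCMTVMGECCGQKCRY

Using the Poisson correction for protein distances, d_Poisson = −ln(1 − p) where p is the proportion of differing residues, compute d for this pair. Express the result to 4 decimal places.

The sequences differ at positions 7 (H/R), 22 (V/E), 25 (N/G).
p = 3/30 = 0.100000.
d = −ln(1 − 0.100000) = −ln(0.900000) = 0.1054.

0.1054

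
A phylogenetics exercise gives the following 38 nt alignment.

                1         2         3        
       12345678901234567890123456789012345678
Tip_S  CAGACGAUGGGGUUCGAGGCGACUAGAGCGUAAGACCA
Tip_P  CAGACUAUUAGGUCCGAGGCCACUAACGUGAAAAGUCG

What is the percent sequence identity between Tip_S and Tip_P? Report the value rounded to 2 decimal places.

Mismatches occur at site 6 (G↔U), site 9 (G↔U), site 10 (G↔A), site 14 (U↔C), site 21 (G↔C), site 26 (G↔A), site 27 (A↔C), site 29 (C↔U), site 31 (U↔A), site 34 (G↔A), site 35 (A↔G), site 36 (C↔U), site 38 (A↔G).
25 of the 38 sites match, so the percent identity is 25/38 × 100 = 65.79%.

65.79%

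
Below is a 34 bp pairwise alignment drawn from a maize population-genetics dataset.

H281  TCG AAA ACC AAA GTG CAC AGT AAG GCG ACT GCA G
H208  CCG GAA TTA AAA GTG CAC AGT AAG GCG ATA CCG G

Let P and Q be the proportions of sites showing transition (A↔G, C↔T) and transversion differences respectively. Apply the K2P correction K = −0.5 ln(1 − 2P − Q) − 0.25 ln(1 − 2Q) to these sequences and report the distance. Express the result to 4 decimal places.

The sequences differ at positions 1 (T/C, transition), 4 (A/G, transition), 7 (A/T, transversion), 8 (C/T, transition), 9 (C/A, transversion), 29 (C/T, transition), 30 (T/A, transversion), 31 (G/C, transversion), 33 (A/G, transition).
Of the 9 differences, 5 transitions and 4 transversions over 34 sites: P = 5/34 = 0.147059, Q = 4/34 = 0.117647.
d = −0.5·ln(0.588235) − 0.25·ln(0.764706) = −0.5·(-0.530629) − 0.25·(-0.268264) = 0.3324.

0.3324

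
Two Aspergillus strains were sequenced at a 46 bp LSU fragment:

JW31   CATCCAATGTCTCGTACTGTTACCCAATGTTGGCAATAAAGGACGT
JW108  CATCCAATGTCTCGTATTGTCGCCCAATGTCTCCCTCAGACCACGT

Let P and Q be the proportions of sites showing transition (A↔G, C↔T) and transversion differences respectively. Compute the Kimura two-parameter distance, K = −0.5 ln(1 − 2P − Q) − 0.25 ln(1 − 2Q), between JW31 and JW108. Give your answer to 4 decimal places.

Mismatches occur at site 17 (C/T, transition), site 21 (T/C, transition), site 22 (A/G, transition), site 31 (T/C, transition), site 32 (G/T, transversion), site 33 (G/C, transversion), site 35 (A/C, transversion), site 36 (A/T, transversion), site 37 (T/C, transition), site 39 (A/G, transition), site 41 (G/C, transversion), site 42 (G/C, transversion).
Of the 12 differences, 6 transitions and 6 transversions over 46 sites: P = 6/46 = 0.130435, Q = 6/46 = 0.130435.
d = −0.5·ln(0.608695) − 0.25·ln(0.739130) = −0.5·(-0.496438) − 0.25·(-0.302281) = 0.3238.

0.3238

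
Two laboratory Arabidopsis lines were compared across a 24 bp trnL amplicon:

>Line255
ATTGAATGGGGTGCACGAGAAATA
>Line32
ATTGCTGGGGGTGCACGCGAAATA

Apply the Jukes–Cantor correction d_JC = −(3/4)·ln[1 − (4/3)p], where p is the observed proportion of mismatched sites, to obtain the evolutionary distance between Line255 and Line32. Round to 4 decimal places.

Mismatches occur at site 5 (A→C), site 6 (A→T), site 7 (T→G), site 18 (A→C).
p = 4/24 = 0.166667.
d = −0.75 · ln(1 − (4/3)·0.166667) = −0.75 · ln(0.777777) = −0.75 · (-0.251315) = 0.1885.

0.1885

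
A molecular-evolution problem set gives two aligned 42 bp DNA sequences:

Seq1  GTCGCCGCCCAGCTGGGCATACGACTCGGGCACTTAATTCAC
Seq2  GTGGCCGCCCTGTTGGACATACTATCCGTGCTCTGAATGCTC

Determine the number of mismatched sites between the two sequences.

12

Mismatches occur at site 3 (C→G), site 11 (A→T), site 13 (C→T), site 17 (G→A), site 23 (G→T), site 25 (C→T), site 26 (T→C), site 29 (G→T), site 32 (A→T), site 35 (T→G), site 39 (T→G), site 41 (A→T).
That gives 12 mismatches out of 42 aligned sites, so the Hamming distance is 12.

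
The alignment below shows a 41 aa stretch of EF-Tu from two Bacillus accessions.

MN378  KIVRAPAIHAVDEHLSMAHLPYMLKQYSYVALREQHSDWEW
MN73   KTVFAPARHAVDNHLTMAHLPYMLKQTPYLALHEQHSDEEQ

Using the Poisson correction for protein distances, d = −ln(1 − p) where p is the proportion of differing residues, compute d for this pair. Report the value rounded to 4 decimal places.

0.3124

The sequences differ at positions 2 (I/T), 4 (R/F), 8 (I/R), 13 (E/N), 16 (S/T), 27 (Y/T), 28 (S/P), 30 (V/L), 33 (R/H), 39 (W/E), 41 (W/Q).
p = 11/41 = 0.268293.
d = −ln(1 − 0.268293) = −ln(0.731707) = 0.3124.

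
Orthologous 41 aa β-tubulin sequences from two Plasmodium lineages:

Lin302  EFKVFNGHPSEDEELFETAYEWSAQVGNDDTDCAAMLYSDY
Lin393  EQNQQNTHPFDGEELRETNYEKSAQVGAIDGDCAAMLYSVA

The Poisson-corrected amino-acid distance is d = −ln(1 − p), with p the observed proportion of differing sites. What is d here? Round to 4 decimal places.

0.4947

Differing sites — 2:F/Q; 3:K/N; 4:V/Q; 5:F/Q; 7:G/T; 10:S/F; 11:E/D; 12:D/G; 16:F/R; 19:A/N; 22:W/K; 28:N/A; 29:D/I; 31:T/G; 40:D/V; 41:Y/A.
p = 16/41 = 0.390244.
d = −ln(1 − 0.390244) = −ln(0.609756) = 0.4947.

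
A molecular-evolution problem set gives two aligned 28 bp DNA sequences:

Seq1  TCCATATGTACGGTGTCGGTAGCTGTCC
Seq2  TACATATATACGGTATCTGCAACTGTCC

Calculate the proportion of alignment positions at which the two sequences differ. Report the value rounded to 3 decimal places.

Mismatches occur at site 2 (C→A), site 8 (G→A), site 15 (G→A), site 18 (G→T), site 20 (T→C), site 22 (G→A).
There are 6 differences over 28 sites, so p = 6/28 = 0.214.

0.214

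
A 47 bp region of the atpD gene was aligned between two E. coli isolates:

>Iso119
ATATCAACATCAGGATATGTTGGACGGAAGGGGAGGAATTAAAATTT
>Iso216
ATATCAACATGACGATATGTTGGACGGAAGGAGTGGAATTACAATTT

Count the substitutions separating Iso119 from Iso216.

The sequences differ at positions 11 (C/G), 13 (G/C), 32 (G/A), 34 (A/T), 42 (A/C).
That gives 5 mismatches out of 47 aligned sites, so the Hamming distance is 5.

5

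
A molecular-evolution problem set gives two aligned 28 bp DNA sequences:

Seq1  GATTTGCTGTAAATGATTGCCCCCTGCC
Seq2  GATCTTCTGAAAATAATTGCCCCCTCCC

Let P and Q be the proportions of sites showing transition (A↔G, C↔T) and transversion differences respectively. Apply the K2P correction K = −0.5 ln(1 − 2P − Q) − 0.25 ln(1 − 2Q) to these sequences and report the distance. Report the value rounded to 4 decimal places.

Differing sites — 4:T/C (Ti); 6:G/T (Tv); 10:T/A (Tv); 15:G/A (Ti); 26:G/C (Tv).
Of the 5 differences, 2 transitions and 3 transversions over 28 sites: P = 2/28 = 0.071429, Q = 3/28 = 0.107143.
d = −0.5·ln(0.749999) − 0.25·ln(0.785714) = −0.5·(-0.287683) − 0.25·(-0.241162) = 0.2041.

0.2041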